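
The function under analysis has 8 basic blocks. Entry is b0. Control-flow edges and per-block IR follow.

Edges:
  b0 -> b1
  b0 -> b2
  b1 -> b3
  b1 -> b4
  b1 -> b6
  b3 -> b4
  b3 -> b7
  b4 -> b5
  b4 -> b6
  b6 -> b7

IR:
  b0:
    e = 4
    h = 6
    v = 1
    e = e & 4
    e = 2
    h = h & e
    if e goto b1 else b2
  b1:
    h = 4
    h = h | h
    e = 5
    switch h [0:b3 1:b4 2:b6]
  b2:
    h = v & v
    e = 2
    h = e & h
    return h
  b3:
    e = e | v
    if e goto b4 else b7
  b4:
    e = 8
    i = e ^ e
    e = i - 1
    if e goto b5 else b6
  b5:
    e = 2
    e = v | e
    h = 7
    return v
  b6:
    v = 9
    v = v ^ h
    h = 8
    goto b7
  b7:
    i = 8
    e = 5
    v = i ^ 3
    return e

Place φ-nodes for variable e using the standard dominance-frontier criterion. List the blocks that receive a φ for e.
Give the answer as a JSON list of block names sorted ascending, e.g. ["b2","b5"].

idom tree: b1←b0 b2←b0 b3←b1 b4←b1 b5←b4 b6←b1 b7←b1
Dom at joins:
  b4: preds {b1,b3}: {b0,b1} ∩ {b0,b1,b3} = {b0,b1}; idom=b1
  b6: preds {b1,b4}: {b0,b1} ∩ {b0,b1,b4} = {b0,b1}; idom=b1
  b7: preds {b3,b6}: {b0,b1,b3} ∩ {b0,b1,b6} = {b0,b1}; idom=b1

Frontier:
  b4←b1: walk · to b1
  b4←b3: walk b3 to b1
  b6←b1: walk · to b1
  b6←b4: walk b4 to b1
  b7←b3: walk b3 to b1
  b7←b6: walk b6 to b1
  b0 → ∅
  b1 → ∅
  b2 → ∅
  b3 → {b4,b7}
  b4 → {b6}
  b5 → ∅
  b6 → {b7}
  b7 → ∅

φ for e: defs {b0,b1,b2,b3,b4,b5,b7}
  DF⁺ = {b4,b6,b7}

Answer: ["b4", "b6", "b7"]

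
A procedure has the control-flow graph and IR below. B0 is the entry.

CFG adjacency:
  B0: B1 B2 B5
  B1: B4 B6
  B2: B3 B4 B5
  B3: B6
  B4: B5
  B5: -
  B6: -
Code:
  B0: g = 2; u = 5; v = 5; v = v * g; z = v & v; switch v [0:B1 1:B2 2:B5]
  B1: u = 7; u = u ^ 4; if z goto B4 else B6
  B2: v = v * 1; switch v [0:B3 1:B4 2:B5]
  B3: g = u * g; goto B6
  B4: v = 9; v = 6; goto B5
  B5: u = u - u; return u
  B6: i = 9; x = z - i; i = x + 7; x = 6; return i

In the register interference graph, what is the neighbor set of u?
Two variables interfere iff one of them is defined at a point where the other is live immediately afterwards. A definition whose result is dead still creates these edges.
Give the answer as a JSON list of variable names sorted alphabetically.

Answer: ["g", "v", "z"]

Working:
Block summaries:
  B0: {g,u,v,z} / ∅
  B1: {u} / {z}
  B2: {v} / {v}
  B3: {g} / {g,u}
  B4: {v} / ∅
  B5: {u} / {u}
  B6: {i,x} / {z}

Backward fixpoint:
  B0 li=∅ lo={g,u,v,z}
  B1 li={z} lo={u,z}
  B2 li={g,u,v,z} lo={g,u,z}
  B3 li={g,u,z} lo={z}
  B4 li={u} lo={u}
  B5 li={u} lo=∅
  B6 li={z} lo=∅

Interfere edges:
  g: {u,v,z}
  i: {x,z}
  u: {g,v,z}
  v: {g,u,z}
  x: {i}
  z: {g,i,u,v}

N(u) = ["g", "v", "z"]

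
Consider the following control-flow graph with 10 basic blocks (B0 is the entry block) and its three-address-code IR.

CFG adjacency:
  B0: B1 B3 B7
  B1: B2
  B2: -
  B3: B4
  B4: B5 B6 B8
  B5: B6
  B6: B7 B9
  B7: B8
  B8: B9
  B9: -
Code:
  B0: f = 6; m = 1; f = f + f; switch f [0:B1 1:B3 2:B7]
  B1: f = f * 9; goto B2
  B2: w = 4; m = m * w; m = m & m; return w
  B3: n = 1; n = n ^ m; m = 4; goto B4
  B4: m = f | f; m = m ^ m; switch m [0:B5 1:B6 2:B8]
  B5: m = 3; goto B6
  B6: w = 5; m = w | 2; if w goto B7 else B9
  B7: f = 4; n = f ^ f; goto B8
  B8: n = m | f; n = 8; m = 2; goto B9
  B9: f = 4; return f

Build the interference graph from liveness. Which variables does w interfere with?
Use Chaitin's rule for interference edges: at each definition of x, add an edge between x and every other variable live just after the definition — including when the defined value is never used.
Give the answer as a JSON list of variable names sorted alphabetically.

Answer: ["m"]

Analysis:
Block summaries:
  B0 def {f,m} use ∅
  B1 def {f} use {f}
  B2 def {m,w} use {m}
  B3 def {m,n} use {m}
  B4 def {m} use {f}
  B5 def {m} use ∅
  B6 def {m,w} use ∅
  B7 def {f,n} use ∅
  B8 def {m,n} use {f,m}
  B9 def {f} use ∅

Liveness:
  B0: in=∅ out={f,m}
  B1: in={f,m} out={m}
  B2: in={m} out=∅
  B3: in={f,m} out={f}
  B4: in={f} out={f,m}
  B5: in=∅ out=∅
  B6: in=∅ out={m}
  B7: in={m} out={f,m}
  B8: in={f,m} out=∅
  B9: in=∅ out=∅

Interference:
  f↔{m,n}
  m↔{f,n,w}
  n↔{f,m}
  w↔{m}

N(w) = ["m"]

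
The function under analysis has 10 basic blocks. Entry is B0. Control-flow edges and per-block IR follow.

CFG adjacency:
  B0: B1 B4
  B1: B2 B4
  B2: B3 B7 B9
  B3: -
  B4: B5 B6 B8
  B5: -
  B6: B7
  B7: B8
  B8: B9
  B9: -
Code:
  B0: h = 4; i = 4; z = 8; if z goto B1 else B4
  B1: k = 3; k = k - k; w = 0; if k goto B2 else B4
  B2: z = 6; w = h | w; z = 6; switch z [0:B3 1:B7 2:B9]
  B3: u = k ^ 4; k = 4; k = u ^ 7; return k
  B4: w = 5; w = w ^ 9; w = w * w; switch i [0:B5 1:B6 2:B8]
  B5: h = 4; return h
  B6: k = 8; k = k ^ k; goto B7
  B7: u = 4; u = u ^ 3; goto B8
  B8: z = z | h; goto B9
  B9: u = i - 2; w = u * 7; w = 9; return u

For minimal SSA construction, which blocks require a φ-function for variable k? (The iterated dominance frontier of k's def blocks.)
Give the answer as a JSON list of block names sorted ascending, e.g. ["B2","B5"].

idom tree: B1←B0 B2←B1 B3←B2 B4←B0 B5←B4 B6←B4 B7←B0 B8←B0 B9←B0
Join-block Dom:
  B4: preds {B0,B1}: {B0} ∩ {B0,B1} = {B0}; idom=B0
  B7: preds {B2,B6}: {B0,B1,B2} ∩ {B0,B4,B6} = {B0}; idom=B0
  B8: preds {B4,B7}: {B0,B4} ∩ {B0,B7} = {B0}; idom=B0
  B9: preds {B2,B8}: {B0,B1,B2} ∩ {B0,B8} = {B0}; idom=B0

DF walk-up:
  B4←B0: walk · to B0
  B4←B1: walk B1 to B0
  B7←B2: walk B2→B1 to B0
  B7←B6: walk B6→B4 to B0
  B8←B4: walk B4 to B0
  B8←B7: walk B7 to B0
  B9←B2: walk B2→B1 to B0
  B9←B8: walk B8 to B0
  DF(B0)=∅
  DF(B1)={B4,B7,B9}
  DF(B2)={B7,B9}
  DF(B3)=∅
  DF(B4)={B7,B8}
  DF(B5)=∅
  DF(B6)={B7}
  DF(B7)={B8}
  DF(B8)={B9}
  DF(B9)=∅

φ for k: defs {B1,B3,B6}
  DF⁺ = {B4,B7,B8,B9}

Answer: ["B4", "B7", "B8", "B9"]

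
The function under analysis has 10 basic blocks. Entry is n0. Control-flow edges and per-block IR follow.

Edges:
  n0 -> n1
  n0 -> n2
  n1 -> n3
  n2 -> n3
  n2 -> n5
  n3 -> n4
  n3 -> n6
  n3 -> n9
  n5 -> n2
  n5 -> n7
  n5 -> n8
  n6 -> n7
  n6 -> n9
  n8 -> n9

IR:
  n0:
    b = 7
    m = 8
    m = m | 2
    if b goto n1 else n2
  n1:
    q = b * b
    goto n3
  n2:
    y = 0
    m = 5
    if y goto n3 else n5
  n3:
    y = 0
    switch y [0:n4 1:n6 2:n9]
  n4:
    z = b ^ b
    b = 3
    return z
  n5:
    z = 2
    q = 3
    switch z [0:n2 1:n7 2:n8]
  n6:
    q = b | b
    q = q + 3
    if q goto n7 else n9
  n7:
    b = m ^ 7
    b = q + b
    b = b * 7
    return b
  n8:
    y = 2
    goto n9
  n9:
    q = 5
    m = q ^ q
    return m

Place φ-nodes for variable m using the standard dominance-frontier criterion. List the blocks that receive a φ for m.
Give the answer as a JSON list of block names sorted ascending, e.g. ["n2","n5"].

idom tree: n1←n0 n2←n0 n3←n0 n4←n3 n5←n2 n6←n3 n7←n0 n8←n5 n9←n0
Join-block Dom:
  n2: preds {n0,n5}: {n0} ∩ {n0,n2,n5} = {n0}; idom=n0
  n3: preds {n1,n2}: {n0,n1} ∩ {n0,n2} = {n0}; idom=n0
  n7: preds {n5,n6}: {n0,n2,n5} ∩ {n0,n3,n6} = {n0}; idom=n0
  n9: preds {n3,n6,n8}: {n0,n3} ∩ {n0,n3,n6} ∩ {n0,n2,n5,n8} = {n0}; idom=n0

Frontier:
  n2←n0: walk · to n0
  n2←n5: walk n5→n2 to n0
  n3←n1: walk n1 to n0
  n3←n2: walk n2 to n0
  n7←n5: walk n5→n2 to n0
  n7←n6: walk n6→n3 to n0
  n9←n3: walk n3 to n0
  n9←n6: walk n6→n3 to n0
  n9←n8: walk n8→n5→n2 to n0
  n0 → ∅
  n1 → {n3}
  n2 → {n2,n3,n7,n9}
  n3 → {n7,n9}
  n4 → ∅
  n5 → {n2,n7,n9}
  n6 → {n7,n9}
  n7 → ∅
  n8 → {n9}
  n9 → ∅

φ for m: defs {n0,n2,n9}
  DF⁺ = {n2,n3,n7,n9}

Answer: ["n2", "n3", "n7", "n9"]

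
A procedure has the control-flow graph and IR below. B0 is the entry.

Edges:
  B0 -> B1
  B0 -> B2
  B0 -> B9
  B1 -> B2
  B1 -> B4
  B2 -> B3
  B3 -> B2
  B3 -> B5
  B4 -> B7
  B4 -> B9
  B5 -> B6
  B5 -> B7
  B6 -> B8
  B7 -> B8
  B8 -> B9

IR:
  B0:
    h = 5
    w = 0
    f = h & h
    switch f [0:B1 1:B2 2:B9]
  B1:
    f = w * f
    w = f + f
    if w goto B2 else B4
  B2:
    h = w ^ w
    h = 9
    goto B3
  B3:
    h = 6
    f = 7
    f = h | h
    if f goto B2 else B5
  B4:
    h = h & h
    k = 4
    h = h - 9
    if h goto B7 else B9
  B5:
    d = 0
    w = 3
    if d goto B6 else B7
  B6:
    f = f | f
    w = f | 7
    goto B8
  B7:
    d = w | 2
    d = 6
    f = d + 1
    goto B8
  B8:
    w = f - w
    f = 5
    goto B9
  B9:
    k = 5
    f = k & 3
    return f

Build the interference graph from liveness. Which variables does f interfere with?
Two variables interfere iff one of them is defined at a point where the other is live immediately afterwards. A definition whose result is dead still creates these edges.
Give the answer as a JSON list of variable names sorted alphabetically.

Per-block:
  B0: {f,h,w} / ∅
  B1: {f,w} / {f,w}
  B2: {h} / {w}
  B3: {f,h} / ∅
  B4: {h,k} / {h}
  B5: {d,w} / ∅
  B6: {f,w} / {f}
  B7: {d,f} / {w}
  B8: {f,w} / {f,w}
  B9: {f,k} / ∅

Backward fixpoint:
  B0: in=∅ out={f,h,w}
  B1: in={f,h,w} out={h,w}
  B2: in={w} out={w}
  B3: in={w} out={f,w}
  B4: in={h,w} out={w}
  B5: in={f} out={f,w}
  B6: in={f} out={f,w}
  B7: in={w} out={f,w}
  B8: in={f,w} out=∅
  B9: in=∅ out=∅

Conflict graph:
  d — {f,w}
  f — {d,h,w}
  h — {f,k,w}
  k — {h,w}
  w — {d,f,h,k}

N(f) = ["d", "h", "w"]

Answer: ["d", "h", "w"]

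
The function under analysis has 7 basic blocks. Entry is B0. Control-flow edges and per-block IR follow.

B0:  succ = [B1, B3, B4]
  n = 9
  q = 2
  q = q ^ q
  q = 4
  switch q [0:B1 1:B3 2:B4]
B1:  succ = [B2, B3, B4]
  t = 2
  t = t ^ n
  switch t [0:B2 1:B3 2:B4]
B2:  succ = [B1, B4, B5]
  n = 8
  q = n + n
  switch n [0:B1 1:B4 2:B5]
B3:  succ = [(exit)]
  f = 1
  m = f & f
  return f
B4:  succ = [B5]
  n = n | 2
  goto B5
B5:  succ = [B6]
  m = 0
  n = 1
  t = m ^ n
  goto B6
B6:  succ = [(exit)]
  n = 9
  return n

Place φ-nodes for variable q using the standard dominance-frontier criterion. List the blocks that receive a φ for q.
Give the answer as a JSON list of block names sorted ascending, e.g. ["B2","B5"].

idom tree: B1←B0 B2←B1 B3←B0 B4←B0 B5←B0 B6←B5
Dom at joins:
  B1: preds {B0,B2}: {B0} ∩ {B0,B1,B2} = {B0}; idom=B0
  B3: preds {B0,B1}: {B0} ∩ {B0,B1} = {B0}; idom=B0
  B4: preds {B0,B1,B2}: {B0} ∩ {B0,B1} ∩ {B0,B1,B2} = {B0}; idom=B0
  B5: preds {B2,B4}: {B0,B1,B2} ∩ {B0,B4} = {B0}; idom=B0

Frontier:
  join B1 pred B0: · stop@B0
  join B1 pred B2: B2→B1 stop@B0
  join B3 pred B0: · stop@B0
  join B3 pred B1: B1 stop@B0
  join B4 pred B0: · stop@B0
  join B4 pred B1: B1 stop@B0
  join B4 pred B2: B2→B1 stop@B0
  join B5 pred B2: B2→B1 stop@B0
  join B5 pred B4: B4 stop@B0
  B0 → ∅
  B1 → {B1,B3,B4,B5}
  B2 → {B1,B4,B5}
  B3 → ∅
  B4 → {B5}
  B5 → ∅
  B6 → ∅

φ for q: defs {B0,B2}
  DF⁺ = {B1,B3,B4,B5}

Answer: ["B1", "B3", "B4", "B5"]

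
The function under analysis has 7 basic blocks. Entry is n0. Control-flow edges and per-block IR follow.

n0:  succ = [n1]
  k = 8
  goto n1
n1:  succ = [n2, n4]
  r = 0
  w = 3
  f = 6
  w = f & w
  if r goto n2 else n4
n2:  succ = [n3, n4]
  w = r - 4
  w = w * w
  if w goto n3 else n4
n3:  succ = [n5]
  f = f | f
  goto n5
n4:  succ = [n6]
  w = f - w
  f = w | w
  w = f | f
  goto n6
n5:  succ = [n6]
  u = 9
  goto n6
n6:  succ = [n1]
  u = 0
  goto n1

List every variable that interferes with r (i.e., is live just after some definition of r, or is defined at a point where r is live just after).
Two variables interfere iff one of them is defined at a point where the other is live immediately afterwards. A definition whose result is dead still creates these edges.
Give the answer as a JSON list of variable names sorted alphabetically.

Per-block:
  n0: def={k} ue=∅
  n1: def={f,r,w} ue=∅
  n2: def={w} ue={r}
  n3: def={f} ue={f}
  n4: def={f,w} ue={f,w}
  n5: def={u} ue=∅
  n6: def={u} ue=∅

Backward fixpoint:
  n0: in=∅ out=∅
  n1: in=∅ out={f,r,w}
  n2: in={f,r} out={f,w}
  n3: in={f} out=∅
  n4: in={f,w} out=∅
  n5: in=∅ out=∅
  n6: in=∅ out=∅

Interfere edges:
  f: {r,w}
  k: ∅
  r: {f,w}
  u: ∅
  w: {f,r}

N(r) = ["f", "w"]

Answer: ["f", "w"]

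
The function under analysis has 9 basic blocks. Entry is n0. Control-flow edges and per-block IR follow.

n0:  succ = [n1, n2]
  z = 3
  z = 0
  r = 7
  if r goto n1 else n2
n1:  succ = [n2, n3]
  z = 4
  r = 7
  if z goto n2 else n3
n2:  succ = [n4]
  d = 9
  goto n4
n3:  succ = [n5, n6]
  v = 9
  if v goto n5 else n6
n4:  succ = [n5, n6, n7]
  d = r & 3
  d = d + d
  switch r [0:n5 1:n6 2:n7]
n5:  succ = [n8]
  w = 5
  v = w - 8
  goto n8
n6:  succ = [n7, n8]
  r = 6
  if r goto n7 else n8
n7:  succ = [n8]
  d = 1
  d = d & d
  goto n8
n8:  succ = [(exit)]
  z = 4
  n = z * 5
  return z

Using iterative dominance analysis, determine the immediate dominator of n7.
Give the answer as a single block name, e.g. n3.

Answer: n0

Working:
idom tree: n1←n0 n2←n0 n3←n1 n4←n2 n5←n0 n6←n0 n7←n0 n8←n0
Dom at joins:
  n2: preds {n0,n1}: {n0} ∩ {n0,n1} = {n0}; idom=n0
  n5: preds {n3,n4}: {n0,n1,n3} ∩ {n0,n2,n4} = {n0}; idom=n0
  n6: preds {n3,n4}: {n0,n1,n3} ∩ {n0,n2,n4} = {n0}; idom=n0
  n7: preds {n4,n6}: {n0,n2,n4} ∩ {n0,n6} = {n0}; idom=n0
  n8: preds {n5,n6,n7}: {n0,n5} ∩ {n0,n6} ∩ {n0,n7} = {n0}; idom=n0

idom(n7) = n0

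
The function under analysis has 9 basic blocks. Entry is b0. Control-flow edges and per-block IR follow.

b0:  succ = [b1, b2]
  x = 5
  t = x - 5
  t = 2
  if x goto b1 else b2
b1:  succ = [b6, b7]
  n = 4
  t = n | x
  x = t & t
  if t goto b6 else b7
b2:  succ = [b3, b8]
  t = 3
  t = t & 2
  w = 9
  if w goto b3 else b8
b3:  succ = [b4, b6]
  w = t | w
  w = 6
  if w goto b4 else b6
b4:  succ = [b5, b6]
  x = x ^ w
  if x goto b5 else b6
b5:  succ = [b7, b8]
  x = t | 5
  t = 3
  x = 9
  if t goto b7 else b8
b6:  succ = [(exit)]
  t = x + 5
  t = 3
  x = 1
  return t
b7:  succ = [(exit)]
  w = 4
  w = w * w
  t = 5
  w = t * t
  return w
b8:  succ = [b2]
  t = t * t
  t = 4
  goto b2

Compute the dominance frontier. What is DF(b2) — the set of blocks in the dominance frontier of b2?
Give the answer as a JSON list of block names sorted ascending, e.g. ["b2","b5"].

idom tree: b1←b0 b2←b0 b3←b2 b4←b3 b5←b4 b6←b0 b7←b0 b8←b2
Join-block Dom:
  b2: preds {b0,b8}: {b0} ∩ {b0,b2,b8} = {b0}; idom=b0
  b6: preds {b1,b3,b4}: {b0,b1} ∩ {b0,b2,b3} ∩ {b0,b2,b3,b4} = {b0}; idom=b0
  b7: preds {b1,b5}: {b0,b1} ∩ {b0,b2,b3,b4,b5} = {b0}; idom=b0
  b8: preds {b2,b5}: {b0,b2} ∩ {b0,b2,b3,b4,b5} = {b0,b2}; idom=b2

Frontier:
  join b2 pred b0: · stop@b0
  join b2 pred b8: b8→b2 stop@b0
  join b6 pred b1: b1 stop@b0
  join b6 pred b3: b3→b2 stop@b0
  join b6 pred b4: b4→b3→b2 stop@b0
  join b7 pred b1: b1 stop@b0
  join b7 pred b5: b5→b4→b3→b2 stop@b0
  join b8 pred b2: · stop@b2
  join b8 pred b5: b5→b4→b3 stop@b2
  b0: DF=∅
  b1: DF={b6,b7}
  b2: DF={b2,b6,b7}
  b3: DF={b6,b7,b8}
  b4: DF={b6,b7,b8}
  b5: DF={b7,b8}
  b6: DF=∅
  b7: DF=∅
  b8: DF={b2}

DF(b2) = ["b2", "b6", "b7"]

Answer: ["b2", "b6", "b7"]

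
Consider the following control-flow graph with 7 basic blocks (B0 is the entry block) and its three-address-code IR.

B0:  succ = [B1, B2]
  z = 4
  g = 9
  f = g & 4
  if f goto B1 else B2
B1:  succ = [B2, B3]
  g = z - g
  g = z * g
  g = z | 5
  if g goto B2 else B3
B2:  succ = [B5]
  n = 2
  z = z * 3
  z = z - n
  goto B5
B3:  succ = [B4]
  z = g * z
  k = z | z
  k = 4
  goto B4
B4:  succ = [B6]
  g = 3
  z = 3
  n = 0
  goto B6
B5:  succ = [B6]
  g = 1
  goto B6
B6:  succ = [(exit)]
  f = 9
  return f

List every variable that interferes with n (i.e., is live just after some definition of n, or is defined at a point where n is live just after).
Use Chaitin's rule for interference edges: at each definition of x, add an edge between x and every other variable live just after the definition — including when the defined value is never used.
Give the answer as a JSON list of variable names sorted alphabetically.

Answer: ["z"]

Working:
Block summaries:
  B0: def={f,g,z} ue=∅
  B1: def={g} ue={g,z}
  B2: def={n,z} ue={z}
  B3: def={k,z} ue={g,z}
  B4: def={g,n,z} ue=∅
  B5: def={g} ue=∅
  B6: def={f} ue=∅

Live sets:
  B0: in=∅ out={g,z}
  B1: in={g,z} out={g,z}
  B2: in={z} out=∅
  B3: in={g,z} out=∅
  B4: in=∅ out=∅
  B5: in=∅ out=∅
  B6: in=∅ out=∅

Interference:
  f — {g,z}
  g — {f,z}
  k — ∅
  n — {z}
  z — {f,g,n}

N(n) = ["z"]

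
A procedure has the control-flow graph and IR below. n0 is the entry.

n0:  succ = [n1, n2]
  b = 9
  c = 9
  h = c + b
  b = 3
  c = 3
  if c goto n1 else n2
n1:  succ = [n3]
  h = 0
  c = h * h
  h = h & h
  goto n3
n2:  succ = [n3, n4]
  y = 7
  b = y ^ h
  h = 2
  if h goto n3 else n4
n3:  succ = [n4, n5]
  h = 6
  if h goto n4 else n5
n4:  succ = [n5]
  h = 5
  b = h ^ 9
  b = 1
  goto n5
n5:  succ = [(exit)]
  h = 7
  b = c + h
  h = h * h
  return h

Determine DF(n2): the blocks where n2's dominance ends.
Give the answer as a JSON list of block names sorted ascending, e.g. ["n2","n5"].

idom tree: n1←n0 n2←n0 n3←n0 n4←n0 n5←n0
Join-block Dom:
  n3: preds {n1,n2}: {n0,n1} ∩ {n0,n2} = {n0}; idom=n0
  n4: preds {n2,n3}: {n0,n2} ∩ {n0,n3} = {n0}; idom=n0
  n5: preds {n3,n4}: {n0,n3} ∩ {n0,n4} = {n0}; idom=n0

DF derivation:
  n3←n1: walk n1 to n0
  n3←n2: walk n2 to n0
  n4←n2: walk n2 to n0
  n4←n3: walk n3 to n0
  n5←n3: walk n3 to n0
  n5←n4: walk n4 to n0
  n0: DF=∅
  n1: DF={n3}
  n2: DF={n3,n4}
  n3: DF={n4,n5}
  n4: DF={n5}
  n5: DF=∅

DF(n2) = ["n3", "n4"]

Answer: ["n3", "n4"]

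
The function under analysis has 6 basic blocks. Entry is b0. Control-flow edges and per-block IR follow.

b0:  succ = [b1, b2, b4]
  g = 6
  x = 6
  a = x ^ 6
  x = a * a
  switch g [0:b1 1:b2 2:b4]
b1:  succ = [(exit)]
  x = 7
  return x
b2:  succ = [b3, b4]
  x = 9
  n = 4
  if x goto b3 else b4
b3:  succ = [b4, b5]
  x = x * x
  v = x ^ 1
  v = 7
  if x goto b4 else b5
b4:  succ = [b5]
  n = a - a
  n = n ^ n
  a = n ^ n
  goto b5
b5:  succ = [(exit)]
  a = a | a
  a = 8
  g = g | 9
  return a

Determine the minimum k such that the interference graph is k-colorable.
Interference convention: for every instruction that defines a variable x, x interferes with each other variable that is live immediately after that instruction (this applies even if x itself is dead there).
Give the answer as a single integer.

Per-block:
  b0: def={a,g,x} ue=∅
  b1: def={x} ue=∅
  b2: def={n,x} ue=∅
  b3: def={v,x} ue={x}
  b4: def={a,n} ue={a}
  b5: def={a,g} ue={a,g}

Backward fixpoint:
  b0: in=∅ out={a,g}
  b1: in=∅ out=∅
  b2: in={a,g} out={a,g,x}
  b3: in={a,g,x} out={a,g}
  b4: in={a,g} out={a,g}
  b5: in={a,g} out=∅

Interference:
  a — {g,n,v,x}
  g — {a,n,v,x}
  n — {a,g,x}
  v — {a,g,x}
  x — {a,g,n,v}

Colouring:
  {a,g,n,x} pairwise interfere (4-clique) ⇒ χ ≥ 4
  assign a→r0 g→r1 n→r3 v→r3 x→r2 — no edge inside a register ⇒ χ ≤ 4
  χ = 4

Answer: 4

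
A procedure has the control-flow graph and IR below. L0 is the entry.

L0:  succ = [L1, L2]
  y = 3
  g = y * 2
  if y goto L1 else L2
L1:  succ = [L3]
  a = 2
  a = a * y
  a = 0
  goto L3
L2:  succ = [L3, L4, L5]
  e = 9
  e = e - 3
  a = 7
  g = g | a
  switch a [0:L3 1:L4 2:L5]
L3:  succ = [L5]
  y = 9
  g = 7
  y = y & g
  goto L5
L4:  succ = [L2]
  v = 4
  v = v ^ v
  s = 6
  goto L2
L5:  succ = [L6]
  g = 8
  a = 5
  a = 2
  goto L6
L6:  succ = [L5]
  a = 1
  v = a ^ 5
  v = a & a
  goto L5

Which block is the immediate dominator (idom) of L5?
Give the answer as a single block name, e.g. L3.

idom tree: L1←L0 L2←L0 L3←L0 L4←L2 L5←L0 L6←L5
Dom at joins:
  L2: preds {L0,L4}: {L0} ∩ {L0,L2,L4} = {L0}; idom=L0
  L3: preds {L1,L2}: {L0,L1} ∩ {L0,L2} = {L0}; idom=L0
  L5: preds {L2,L3,L6}: {L0,L2} ∩ {L0,L3} ∩ {L0,L5,L6} = {L0}; idom=L0

idom(L5) = L0

Answer: L0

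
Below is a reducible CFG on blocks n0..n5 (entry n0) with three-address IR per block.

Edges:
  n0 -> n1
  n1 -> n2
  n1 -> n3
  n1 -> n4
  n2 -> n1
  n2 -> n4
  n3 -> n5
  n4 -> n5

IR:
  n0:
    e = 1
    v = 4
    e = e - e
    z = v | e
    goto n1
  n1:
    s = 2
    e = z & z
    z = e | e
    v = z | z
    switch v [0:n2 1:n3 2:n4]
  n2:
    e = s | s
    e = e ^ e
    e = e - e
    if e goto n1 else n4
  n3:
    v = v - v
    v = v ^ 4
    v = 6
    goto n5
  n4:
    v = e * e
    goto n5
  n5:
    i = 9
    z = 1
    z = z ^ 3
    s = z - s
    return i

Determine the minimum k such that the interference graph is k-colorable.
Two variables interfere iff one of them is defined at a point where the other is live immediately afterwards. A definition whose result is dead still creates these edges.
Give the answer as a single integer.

Answer: 4

Derivation:
Per-block:
  n0: {e,v,z} / ∅
  n1: {e,s,v,z} / {z}
  n2: {e} / {s}
  n3: {v} / {v}
  n4: {v} / {e}
  n5: {i,s,z} / {s}

Live sets:
  live n0: ∅→{z}
  live n1: {z}→{e,s,v,z}
  live n2: {s,z}→{e,s,z}
  live n3: {s,v}→{s}
  live n4: {e,s}→{s}
  live n5: {s}→∅

Interfere edges:
  e↔{s,v,z}
  i↔{s,z}
  s↔{e,i,v,z}
  v↔{e,s,z}
  z↔{e,i,s,v}

Chromatic number:
  lower bound: {e,s,v,z} mutually conflict ⇒ χ ≥ 4
  assign e→r2 i→r2 s→r0 v→r3 z→r1 — no edge inside a register ⇒ χ ≤ 4
  χ = 4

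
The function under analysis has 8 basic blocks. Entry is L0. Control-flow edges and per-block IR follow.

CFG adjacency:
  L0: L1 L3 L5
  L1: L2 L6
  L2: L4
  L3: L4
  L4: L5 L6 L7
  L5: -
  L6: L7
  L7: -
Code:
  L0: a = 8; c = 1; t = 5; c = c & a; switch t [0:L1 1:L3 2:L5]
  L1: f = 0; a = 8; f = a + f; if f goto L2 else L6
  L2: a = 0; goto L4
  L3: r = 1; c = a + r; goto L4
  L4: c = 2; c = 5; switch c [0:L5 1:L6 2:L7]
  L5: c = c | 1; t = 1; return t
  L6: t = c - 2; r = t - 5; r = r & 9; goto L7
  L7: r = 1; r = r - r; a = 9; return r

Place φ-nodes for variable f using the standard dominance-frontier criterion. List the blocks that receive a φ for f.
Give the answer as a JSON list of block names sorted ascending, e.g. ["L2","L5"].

idom tree: L1←L0 L2←L1 L3←L0 L4←L0 L5←L0 L6←L0 L7←L0
Dom at joins:
  L4: preds {L2,L3}: {L0,L1,L2} ∩ {L0,L3} = {L0}; idom=L0
  L5: preds {L0,L4}: {L0} ∩ {L0,L4} = {L0}; idom=L0
  L6: preds {L1,L4}: {L0,L1} ∩ {L0,L4} = {L0}; idom=L0
  L7: preds {L4,L6}: {L0,L4} ∩ {L0,L6} = {L0}; idom=L0

DF walk-up:
  L4←L2: walk L2→L1 to L0
  L4←L3: walk L3 to L0
  L5←L0: walk · to L0
  L5←L4: walk L4 to L0
  L6←L1: walk L1 to L0
  L6←L4: walk L4 to L0
  L7←L4: walk L4 to L0
  L7←L6: walk L6 to L0
  L0: DF=∅
  L1: DF={L4,L6}
  L2: DF={L4}
  L3: DF={L4}
  L4: DF={L5,L6,L7}
  L5: DF=∅
  L6: DF={L7}
  L7: DF=∅

φ for f: defs {L1}
  DF⁺ = {L4,L5,L6,L7}

Answer: ["L4", "L5", "L6", "L7"]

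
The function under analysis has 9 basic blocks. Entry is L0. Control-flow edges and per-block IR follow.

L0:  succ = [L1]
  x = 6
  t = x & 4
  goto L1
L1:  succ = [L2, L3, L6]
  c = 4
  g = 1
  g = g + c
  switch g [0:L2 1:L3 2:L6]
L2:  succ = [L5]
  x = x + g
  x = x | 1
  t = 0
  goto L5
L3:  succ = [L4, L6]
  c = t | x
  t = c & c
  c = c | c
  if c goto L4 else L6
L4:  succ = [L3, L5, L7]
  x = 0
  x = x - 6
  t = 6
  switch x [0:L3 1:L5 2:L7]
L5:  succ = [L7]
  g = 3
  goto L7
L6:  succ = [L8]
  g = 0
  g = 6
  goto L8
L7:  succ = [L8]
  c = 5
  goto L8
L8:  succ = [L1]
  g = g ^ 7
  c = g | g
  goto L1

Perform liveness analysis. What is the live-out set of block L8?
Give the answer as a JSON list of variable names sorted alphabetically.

Answer: ["t", "x"]

Working:
Per-block:
  L0: {t,x} / ∅
  L1: {c,g} / ∅
  L2: {t,x} / {g,x}
  L3: {c,t} / {t,x}
  L4: {t,x} / ∅
  L5: {g} / ∅
  L6: {g} / ∅
  L7: {c} / ∅
  L8: {c,g} / {g}

Liveness:
  L0 li=∅ lo={t,x}
  L1 li={t,x} lo={g,t,x}
  L2 li={g,x} lo={t,x}
  L3 li={g,t,x} lo={g,t,x}
  L4 li={g} lo={g,t,x}
  L5 li={t,x} lo={g,t,x}
  L6 li={t,x} lo={g,t,x}
  L7 li={g,t,x} lo={g,t,x}
  L8 li={g,t,x} lo={t,x}

live-out(L8) = ["t", "x"]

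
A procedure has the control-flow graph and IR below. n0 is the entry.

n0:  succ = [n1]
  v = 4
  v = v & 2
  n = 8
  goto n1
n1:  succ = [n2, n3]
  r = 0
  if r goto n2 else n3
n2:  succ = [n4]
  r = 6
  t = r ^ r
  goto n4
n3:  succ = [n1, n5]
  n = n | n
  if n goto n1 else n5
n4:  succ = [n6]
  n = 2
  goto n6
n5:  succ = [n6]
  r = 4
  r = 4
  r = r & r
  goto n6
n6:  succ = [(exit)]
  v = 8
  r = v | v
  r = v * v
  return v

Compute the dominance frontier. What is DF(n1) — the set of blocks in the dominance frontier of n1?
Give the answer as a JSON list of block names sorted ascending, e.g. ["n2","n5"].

Answer: ["n1"]

Working:
idom tree: n1←n0 n2←n1 n3←n1 n4←n2 n5←n3 n6←n1
Dom∩ at merges:
  n1: preds {n0,n3}: {n0} ∩ {n0,n1,n3} = {n0}; idom=n0
  n6: preds {n4,n5}: {n0,n1,n2,n4} ∩ {n0,n1,n3,n5} = {n0,n1}; idom=n1

Frontier:
  join n1 pred n0: · stop@n0
  join n1 pred n3: n3→n1 stop@n0
  join n6 pred n4: n4→n2 stop@n1
  join n6 pred n5: n5→n3 stop@n1
  DF(n0)=∅
  DF(n1)={n1}
  DF(n2)={n6}
  DF(n3)={n1,n6}
  DF(n4)={n6}
  DF(n5)={n6}
  DF(n6)=∅

DF(n1) = ["n1"]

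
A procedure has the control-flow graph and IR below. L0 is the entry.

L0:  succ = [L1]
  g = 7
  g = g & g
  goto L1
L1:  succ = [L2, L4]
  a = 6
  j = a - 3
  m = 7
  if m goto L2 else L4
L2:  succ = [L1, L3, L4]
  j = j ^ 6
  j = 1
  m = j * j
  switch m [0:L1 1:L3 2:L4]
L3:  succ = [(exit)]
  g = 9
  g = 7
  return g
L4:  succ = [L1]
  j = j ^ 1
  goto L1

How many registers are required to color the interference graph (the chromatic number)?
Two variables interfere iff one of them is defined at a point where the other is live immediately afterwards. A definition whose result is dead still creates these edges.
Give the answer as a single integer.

Block summaries:
  L0: {g} / ∅
  L1: {a,j,m} / ∅
  L2: {j,m} / {j}
  L3: {g} / ∅
  L4: {j} / {j}

Live sets:
  live L0: ∅→∅
  live L1: ∅→{j}
  live L2: {j}→{j}
  live L3: ∅→∅
  live L4: {j}→∅

Interfere edges:
  a↔∅
  g↔∅
  j↔{m}
  m↔{j}

Chromatic number:
  lower bound: {j,m} mutually conflict ⇒ χ ≥ 2
  2-colouring: r0={a,g,j}  r1={m}
  χ = 2

Answer: 2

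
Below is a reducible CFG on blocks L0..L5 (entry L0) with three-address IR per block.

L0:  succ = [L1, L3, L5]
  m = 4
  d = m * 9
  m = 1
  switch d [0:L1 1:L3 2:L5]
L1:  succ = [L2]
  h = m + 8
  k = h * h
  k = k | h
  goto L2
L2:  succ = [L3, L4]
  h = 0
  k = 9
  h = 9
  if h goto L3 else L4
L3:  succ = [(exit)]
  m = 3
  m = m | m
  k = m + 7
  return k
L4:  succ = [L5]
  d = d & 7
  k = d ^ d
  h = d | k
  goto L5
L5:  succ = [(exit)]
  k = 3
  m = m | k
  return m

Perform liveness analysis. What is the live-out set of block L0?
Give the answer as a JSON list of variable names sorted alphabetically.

Answer: ["d", "m"]

Working:
Block summaries:
  L0: {d,m} / ∅
  L1: {h,k} / {m}
  L2: {h,k} / ∅
  L3: {k,m} / ∅
  L4: {d,h,k} / {d}
  L5: {k,m} / {m}

Liveness:
  L0: in=∅ out={d,m}
  L1: in={d,m} out={d,m}
  L2: in={d,m} out={d,m}
  L3: in=∅ out=∅
  L4: in={d,m} out={m}
  L5: in={m} out=∅

live-out(L0) = ["d", "m"]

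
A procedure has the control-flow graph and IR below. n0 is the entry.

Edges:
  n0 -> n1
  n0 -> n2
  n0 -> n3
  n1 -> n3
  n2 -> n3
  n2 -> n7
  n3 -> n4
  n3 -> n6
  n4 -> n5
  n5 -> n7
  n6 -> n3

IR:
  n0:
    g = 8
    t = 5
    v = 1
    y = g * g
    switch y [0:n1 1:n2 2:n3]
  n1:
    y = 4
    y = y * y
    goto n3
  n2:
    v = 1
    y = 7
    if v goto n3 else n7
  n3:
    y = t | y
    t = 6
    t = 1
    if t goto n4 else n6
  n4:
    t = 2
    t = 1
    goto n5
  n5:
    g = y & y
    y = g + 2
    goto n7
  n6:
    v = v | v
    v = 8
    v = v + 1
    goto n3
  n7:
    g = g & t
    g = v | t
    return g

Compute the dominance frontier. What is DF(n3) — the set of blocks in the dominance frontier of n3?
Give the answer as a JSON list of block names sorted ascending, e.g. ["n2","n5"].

idom tree: n1←n0 n2←n0 n3←n0 n4←n3 n5←n4 n6←n3 n7←n0
Join-block Dom:
  n3: preds {n0,n1,n2,n6}: {n0} ∩ {n0,n1} ∩ {n0,n2} ∩ {n0,n3,n6} = {n0}; idom=n0
  n7: preds {n2,n5}: {n0,n2} ∩ {n0,n3,n4,n5} = {n0}; idom=n0

DF derivation:
  join n3 pred n0: · stop@n0
  join n3 pred n1: n1 stop@n0
  join n3 pred n2: n2 stop@n0
  join n3 pred n6: n6→n3 stop@n0
  join n7 pred n2: n2 stop@n0
  join n7 pred n5: n5→n4→n3 stop@n0
  DF(n0)=∅
  DF(n1)={n3}
  DF(n2)={n3,n7}
  DF(n3)={n3,n7}
  DF(n4)={n7}
  DF(n5)={n7}
  DF(n6)={n3}
  DF(n7)=∅

DF(n3) = ["n3", "n7"]

Answer: ["n3", "n7"]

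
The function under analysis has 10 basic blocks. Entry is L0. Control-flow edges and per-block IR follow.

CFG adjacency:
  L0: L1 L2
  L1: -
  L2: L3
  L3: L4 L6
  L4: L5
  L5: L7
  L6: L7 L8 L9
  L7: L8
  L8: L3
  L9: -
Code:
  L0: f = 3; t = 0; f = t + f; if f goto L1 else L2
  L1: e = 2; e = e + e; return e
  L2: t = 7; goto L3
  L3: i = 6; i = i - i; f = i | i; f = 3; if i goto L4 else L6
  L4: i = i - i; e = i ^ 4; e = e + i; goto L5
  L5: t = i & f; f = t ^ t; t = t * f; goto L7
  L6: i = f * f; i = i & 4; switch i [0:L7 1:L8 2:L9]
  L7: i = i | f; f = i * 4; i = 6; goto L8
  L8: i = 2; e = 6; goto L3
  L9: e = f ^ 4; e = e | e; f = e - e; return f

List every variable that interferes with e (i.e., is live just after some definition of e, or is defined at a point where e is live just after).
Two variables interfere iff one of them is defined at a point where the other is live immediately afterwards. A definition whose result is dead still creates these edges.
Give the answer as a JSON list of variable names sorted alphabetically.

Per-block:
  L0: def={f,t} ue=∅
  L1: def={e} ue=∅
  L2: def={t} ue=∅
  L3: def={f,i} ue=∅
  L4: def={e,i} ue={i}
  L5: def={f,t} ue={f,i}
  L6: def={i} ue={f}
  L7: def={f,i} ue={f,i}
  L8: def={e,i} ue=∅
  L9: def={e,f} ue={f}

Backward fixpoint:
  L0 li=∅ lo=∅
  L1 li=∅ lo=∅
  L2 li=∅ lo=∅
  L3 li=∅ lo={f,i}
  L4 li={f,i} lo={f,i}
  L5 li={f,i} lo={f,i}
  L6 li={f} lo={f,i}
  L7 li={f,i} lo=∅
  L8 li=∅ lo=∅
  L9 li={f} lo=∅

Interference:
  e: {f,i}
  f: {e,i,t}
  i: {e,f,t}
  t: {f,i}

N(e) = ["f", "i"]

Answer: ["f", "i"]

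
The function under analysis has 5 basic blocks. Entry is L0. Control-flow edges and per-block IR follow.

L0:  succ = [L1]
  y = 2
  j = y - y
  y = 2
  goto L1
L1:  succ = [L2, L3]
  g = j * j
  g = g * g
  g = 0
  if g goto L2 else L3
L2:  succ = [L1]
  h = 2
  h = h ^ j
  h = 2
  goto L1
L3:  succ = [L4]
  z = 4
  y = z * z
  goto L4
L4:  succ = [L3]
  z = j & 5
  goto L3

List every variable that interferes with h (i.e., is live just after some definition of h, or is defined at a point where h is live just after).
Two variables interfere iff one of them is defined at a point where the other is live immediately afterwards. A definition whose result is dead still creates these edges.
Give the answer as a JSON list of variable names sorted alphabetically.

Per-block:
  L0 def {j,y} use ∅
  L1 def {g} use {j}
  L2 def {h} use {j}
  L3 def {y,z} use ∅
  L4 def {z} use {j}

Backward fixpoint:
  L0: in=∅ out={j}
  L1: in={j} out={j}
  L2: in={j} out={j}
  L3: in={j} out={j}
  L4: in={j} out={j}

Interference:
  g↔{j}
  h↔{j}
  j↔{g,h,y,z}
  y↔{j}
  z↔{j}

N(h) = ["j"]

Answer: ["j"]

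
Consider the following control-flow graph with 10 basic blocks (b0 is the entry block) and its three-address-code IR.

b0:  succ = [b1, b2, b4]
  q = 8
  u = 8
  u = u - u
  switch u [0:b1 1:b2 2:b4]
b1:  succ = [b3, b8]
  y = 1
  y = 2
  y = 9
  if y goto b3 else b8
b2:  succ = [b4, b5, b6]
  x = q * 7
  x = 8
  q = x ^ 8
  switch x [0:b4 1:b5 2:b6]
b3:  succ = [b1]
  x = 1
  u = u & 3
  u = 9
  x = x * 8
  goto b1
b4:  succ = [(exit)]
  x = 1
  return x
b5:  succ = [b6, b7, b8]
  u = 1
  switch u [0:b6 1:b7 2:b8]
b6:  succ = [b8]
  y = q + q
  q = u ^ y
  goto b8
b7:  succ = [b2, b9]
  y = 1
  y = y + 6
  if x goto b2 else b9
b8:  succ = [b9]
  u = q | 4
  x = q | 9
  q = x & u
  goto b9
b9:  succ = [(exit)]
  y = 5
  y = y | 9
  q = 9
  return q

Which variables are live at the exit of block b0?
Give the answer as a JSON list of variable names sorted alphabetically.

Block summaries:
  b0: {q,u} / ∅
  b1: {y} / ∅
  b2: {q,x} / {q}
  b3: {u,x} / {u}
  b4: {x} / ∅
  b5: {u} / ∅
  b6: {q,y} / {q,u}
  b7: {y} / {x}
  b8: {q,u,x} / {q}
  b9: {q,y} / ∅

Liveness:
  live b0: ∅→{q,u}
  live b1: {q,u}→{q,u}
  live b2: {q,u}→{q,u,x}
  live b3: {q,u}→{q,u}
  live b4: ∅→∅
  live b5: {q,x}→{q,u,x}
  live b6: {q,u}→{q}
  live b7: {q,u,x}→{q,u}
  live b8: {q}→∅
  live b9: ∅→∅

live-out(b0) = ["q", "u"]

Answer: ["q", "u"]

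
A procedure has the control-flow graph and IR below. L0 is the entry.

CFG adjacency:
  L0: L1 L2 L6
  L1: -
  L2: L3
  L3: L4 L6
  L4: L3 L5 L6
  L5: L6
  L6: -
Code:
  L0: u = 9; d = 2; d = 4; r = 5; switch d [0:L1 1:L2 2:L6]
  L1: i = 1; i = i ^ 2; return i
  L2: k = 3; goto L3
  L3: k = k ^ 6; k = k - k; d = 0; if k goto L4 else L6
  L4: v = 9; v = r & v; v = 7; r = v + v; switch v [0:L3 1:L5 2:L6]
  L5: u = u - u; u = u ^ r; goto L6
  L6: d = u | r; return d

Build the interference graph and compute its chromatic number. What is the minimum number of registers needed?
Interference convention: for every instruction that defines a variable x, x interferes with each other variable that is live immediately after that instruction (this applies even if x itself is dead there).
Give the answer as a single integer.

Answer: 4

Derivation:
Block summaries:
  L0 def {d,r,u} use ∅
  L1 def {i} use ∅
  L2 def {k} use ∅
  L3 def {d,k} use {k}
  L4 def {r,v} use {r}
  L5 def {u} use {r,u}
  L6 def {d} use {r,u}

Backward fixpoint:
  L0: in=∅ out={r,u}
  L1: in=∅ out=∅
  L2: in={r,u} out={k,r,u}
  L3: in={k,r,u} out={k,r,u}
  L4: in={k,r,u} out={k,r,u}
  L5: in={r,u} out={r,u}
  L6: in={r,u} out=∅

Interference:
  d — {k,r,u}
  i — ∅
  k — {d,r,u,v}
  r — {d,k,u,v}
  u — {d,k,r,v}
  v — {k,r,u}

Colouring:
  {d,k,r,u} pairwise interfere (4-clique) ⇒ χ ≥ 4
  assign d→c3 i→c0 k→c0 r→c1 u→c2 v→c3 — no edge inside a register ⇒ χ ≤ 4
  χ = 4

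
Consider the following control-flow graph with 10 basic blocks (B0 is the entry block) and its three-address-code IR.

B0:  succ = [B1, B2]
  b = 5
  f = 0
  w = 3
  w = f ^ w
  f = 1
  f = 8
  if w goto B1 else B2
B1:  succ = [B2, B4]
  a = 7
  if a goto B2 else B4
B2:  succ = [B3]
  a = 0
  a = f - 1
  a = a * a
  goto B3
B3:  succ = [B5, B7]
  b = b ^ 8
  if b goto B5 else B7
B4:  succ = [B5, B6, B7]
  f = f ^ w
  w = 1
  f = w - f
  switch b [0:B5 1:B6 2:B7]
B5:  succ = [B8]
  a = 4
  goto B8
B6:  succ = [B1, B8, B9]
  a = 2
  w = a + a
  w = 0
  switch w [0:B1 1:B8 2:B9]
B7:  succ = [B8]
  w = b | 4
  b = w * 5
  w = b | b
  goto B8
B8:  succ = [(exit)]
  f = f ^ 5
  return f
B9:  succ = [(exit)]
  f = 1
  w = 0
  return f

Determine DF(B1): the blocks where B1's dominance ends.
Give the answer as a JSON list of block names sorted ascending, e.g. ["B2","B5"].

Answer: ["B1", "B2", "B5", "B7", "B8"]

Working:
idom tree: B1←B0 B2←B0 B3←B2 B4←B1 B5←B0 B6←B4 B7←B0 B8←B0 B9←B6
Dom∩ at merges:
  B1: preds {B0,B6}: {B0} ∩ {B0,B1,B4,B6} = {B0}; idom=B0
  B2: preds {B0,B1}: {B0} ∩ {B0,B1} = {B0}; idom=B0
  B5: preds {B3,B4}: {B0,B2,B3} ∩ {B0,B1,B4} = {B0}; idom=B0
  B7: preds {B3,B4}: {B0,B2,B3} ∩ {B0,B1,B4} = {B0}; idom=B0
  B8: preds {B5,B6,B7}: {B0,B5} ∩ {B0,B1,B4,B6} ∩ {B0,B7} = {B0}; idom=B0

DF walk-up:
  B1←B0: walk · to B0
  B1←B6: walk B6→B4→B1 to B0
  B2←B0: walk · to B0
  B2←B1: walk B1 to B0
  B5←B3: walk B3→B2 to B0
  B5←B4: walk B4→B1 to B0
  B7←B3: walk B3→B2 to B0
  B7←B4: walk B4→B1 to B0
  B8←B5: walk B5 to B0
  B8←B6: walk B6→B4→B1 to B0
  B8←B7: walk B7 to B0
  DF(B0)=∅
  DF(B1)={B1,B2,B5,B7,B8}
  DF(B2)={B5,B7}
  DF(B3)={B5,B7}
  DF(B4)={B1,B5,B7,B8}
  DF(B5)={B8}
  DF(B6)={B1,B8}
  DF(B7)={B8}
  DF(B8)=∅
  DF(B9)=∅

DF(B1) = ["B1", "B2", "B5", "B7", "B8"]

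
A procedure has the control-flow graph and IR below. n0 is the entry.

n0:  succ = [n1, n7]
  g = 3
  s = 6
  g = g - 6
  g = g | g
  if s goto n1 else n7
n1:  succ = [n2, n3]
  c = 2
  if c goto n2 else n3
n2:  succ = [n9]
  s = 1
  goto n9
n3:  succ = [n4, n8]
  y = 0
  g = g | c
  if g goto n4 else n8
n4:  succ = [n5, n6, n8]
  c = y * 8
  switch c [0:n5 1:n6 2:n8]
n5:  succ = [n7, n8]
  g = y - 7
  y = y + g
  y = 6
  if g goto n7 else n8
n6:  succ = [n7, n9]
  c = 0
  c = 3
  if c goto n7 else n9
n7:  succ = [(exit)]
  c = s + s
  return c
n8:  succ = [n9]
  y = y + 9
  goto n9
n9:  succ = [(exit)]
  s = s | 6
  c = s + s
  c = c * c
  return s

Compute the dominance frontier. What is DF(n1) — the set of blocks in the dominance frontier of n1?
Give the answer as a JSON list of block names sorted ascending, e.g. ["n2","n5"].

idom tree: n1←n0 n2←n1 n3←n1 n4←n3 n5←n4 n6←n4 n7←n0 n8←n3 n9←n1
Join-block Dom:
  n7: preds {n0,n5,n6}: {n0} ∩ {n0,n1,n3,n4,n5} ∩ {n0,n1,n3,n4,n6} = {n0}; idom=n0
  n8: preds {n3,n4,n5}: {n0,n1,n3} ∩ {n0,n1,n3,n4} ∩ {n0,n1,n3,n4,n5} = {n0,n1,n3}; idom=n3
  n9: preds {n2,n6,n8}: {n0,n1,n2} ∩ {n0,n1,n3,n4,n6} ∩ {n0,n1,n3,n8} = {n0,n1}; idom=n1

DF walk-up:
  join n7 pred n0: · stop@n0
  join n7 pred n5: n5→n4→n3→n1 stop@n0
  join n7 pred n6: n6→n4→n3→n1 stop@n0
  join n8 pred n3: · stop@n3
  join n8 pred n4: n4 stop@n3
  join n8 pred n5: n5→n4 stop@n3
  join n9 pred n2: n2 stop@n1
  join n9 pred n6: n6→n4→n3 stop@n1
  join n9 pred n8: n8→n3 stop@n1
  n0 → ∅
  n1 → {n7}
  n2 → {n9}
  n3 → {n7,n9}
  n4 → {n7,n8,n9}
  n5 → {n7,n8}
  n6 → {n7,n9}
  n7 → ∅
  n8 → {n9}
  n9 → ∅

DF(n1) = ["n7"]

Answer: ["n7"]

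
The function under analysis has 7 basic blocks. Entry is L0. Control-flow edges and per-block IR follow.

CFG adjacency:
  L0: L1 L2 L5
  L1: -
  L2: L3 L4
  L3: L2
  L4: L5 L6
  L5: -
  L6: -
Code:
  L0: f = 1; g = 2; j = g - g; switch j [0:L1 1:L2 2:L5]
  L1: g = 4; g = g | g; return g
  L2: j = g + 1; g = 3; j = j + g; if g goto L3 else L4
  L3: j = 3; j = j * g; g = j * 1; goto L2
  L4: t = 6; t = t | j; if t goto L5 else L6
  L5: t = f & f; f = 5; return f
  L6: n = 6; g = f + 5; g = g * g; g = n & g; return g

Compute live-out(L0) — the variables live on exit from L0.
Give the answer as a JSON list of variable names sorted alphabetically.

Answer: ["f", "g"]

Working:
Per-block:
  L0 def {f,g,j} use ∅
  L1 def {g} use ∅
  L2 def {g,j} use {g}
  L3 def {g,j} use {g}
  L4 def {t} use {j}
  L5 def {f,t} use {f}
  L6 def {g,n} use {f}

Liveness:
  L0: in=∅ out={f,g}
  L1: in=∅ out=∅
  L2: in={f,g} out={f,g,j}
  L3: in={f,g} out={f,g}
  L4: in={f,j} out={f}
  L5: in={f} out=∅
  L6: in={f} out=∅

live-out(L0) = ["f", "g"]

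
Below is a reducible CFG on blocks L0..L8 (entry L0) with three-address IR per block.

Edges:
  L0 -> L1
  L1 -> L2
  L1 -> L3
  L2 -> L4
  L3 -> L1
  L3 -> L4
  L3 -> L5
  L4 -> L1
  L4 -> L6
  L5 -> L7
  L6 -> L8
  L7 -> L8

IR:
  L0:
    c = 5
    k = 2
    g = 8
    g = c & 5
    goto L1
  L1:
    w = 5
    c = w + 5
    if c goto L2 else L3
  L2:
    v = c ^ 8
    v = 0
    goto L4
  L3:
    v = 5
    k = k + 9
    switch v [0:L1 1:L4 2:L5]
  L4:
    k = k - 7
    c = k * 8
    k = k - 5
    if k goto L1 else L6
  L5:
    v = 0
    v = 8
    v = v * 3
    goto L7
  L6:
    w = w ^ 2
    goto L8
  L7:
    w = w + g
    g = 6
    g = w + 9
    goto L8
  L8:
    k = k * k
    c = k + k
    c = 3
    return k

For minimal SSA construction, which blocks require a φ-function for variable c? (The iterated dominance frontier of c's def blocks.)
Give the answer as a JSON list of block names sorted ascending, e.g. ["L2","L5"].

idom tree: L1←L0 L2←L1 L3←L1 L4←L1 L5←L3 L6←L4 L7←L5 L8←L1
Dom∩ at merges:
  L1: preds {L0,L3,L4}: {L0} ∩ {L0,L1,L3} ∩ {L0,L1,L4} = {L0}; idom=L0
  L4: preds {L2,L3}: {L0,L1,L2} ∩ {L0,L1,L3} = {L0,L1}; idom=L1
  L8: preds {L6,L7}: {L0,L1,L4,L6} ∩ {L0,L1,L3,L5,L7} = {L0,L1}; idom=L1

DF walk-up:
  join L1 pred L0: · stop@L0
  join L1 pred L3: L3→L1 stop@L0
  join L1 pred L4: L4→L1 stop@L0
  join L4 pred L2: L2 stop@L1
  join L4 pred L3: L3 stop@L1
  join L8 pred L6: L6→L4 stop@L1
  join L8 pred L7: L7→L5→L3 stop@L1
  L0: DF=∅
  L1: DF={L1}
  L2: DF={L4}
  L3: DF={L1,L4,L8}
  L4: DF={L1,L8}
  L5: DF={L8}
  L6: DF={L8}
  L7: DF={L8}
  L8: DF=∅

φ for c: defs {L0,L1,L4,L8}
  DF⁺ = {L1,L8}

Answer: ["L1", "L8"]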